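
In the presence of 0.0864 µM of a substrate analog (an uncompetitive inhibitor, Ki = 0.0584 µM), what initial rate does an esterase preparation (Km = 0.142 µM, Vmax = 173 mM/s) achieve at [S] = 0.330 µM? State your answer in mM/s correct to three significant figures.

59.5 mM/s

With α = 1 + [I]/Ki = 1 + 0.0864/0.0584 = 2.479, the uncompetitive rate law is v = (Vmax/α)·[S] / (Km/α + [S]).
v = (173/2.479)×0.330 / (0.142/2.479 + 0.330) = 23.03/0.3873 = 59.5 mM/s.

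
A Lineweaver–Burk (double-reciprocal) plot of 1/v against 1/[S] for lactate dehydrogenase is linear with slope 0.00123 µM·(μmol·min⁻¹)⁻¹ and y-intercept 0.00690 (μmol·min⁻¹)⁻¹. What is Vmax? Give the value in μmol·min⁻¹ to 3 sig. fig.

The y-intercept of a Lineweaver–Burk plot equals 1/Vmax, so Vmax = 1/0.00690 = 145 μmol·min⁻¹.

145 μmol·min⁻¹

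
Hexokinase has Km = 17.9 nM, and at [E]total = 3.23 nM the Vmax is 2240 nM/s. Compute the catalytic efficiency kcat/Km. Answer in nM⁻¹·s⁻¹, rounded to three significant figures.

kcat = Vmax/[E]total = 2240/3.23 = 693 s⁻¹.
kcat/Km = 693/17.9 = 38.7 nM⁻¹·s⁻¹.

38.7 nM⁻¹·s⁻¹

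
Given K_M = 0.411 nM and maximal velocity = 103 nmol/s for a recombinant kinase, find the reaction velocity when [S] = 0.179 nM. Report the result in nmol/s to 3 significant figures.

31.2 nmol/s

[S]/(Km+[S]) = 0.179/0.5900 = 0.3034, the fractional saturation.
v = 0.3034 × Vmax = 0.3034 × 103 = 31.2 nmol/s.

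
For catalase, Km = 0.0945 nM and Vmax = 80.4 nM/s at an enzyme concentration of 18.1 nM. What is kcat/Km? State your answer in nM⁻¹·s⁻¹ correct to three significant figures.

kcat = Vmax/[E]total = 80.4/18.1 = 4.44 s⁻¹.
kcat/Km = 4.44/0.0945 = 47.0 nM⁻¹·s⁻¹.

47.0 nM⁻¹·s⁻¹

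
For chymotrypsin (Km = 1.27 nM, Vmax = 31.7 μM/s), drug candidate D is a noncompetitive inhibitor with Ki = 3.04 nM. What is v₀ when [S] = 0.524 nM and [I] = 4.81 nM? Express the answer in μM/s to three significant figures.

α = 1 + [I]/Ki = 1 + 4.81/3.04 = 2.582.
For a noncompetitive inhibitor, Vmax is reduced to Vmax/α while Km is unchanged: Km,app = 1.27 nM, Vmax,app = 12.3 μM/s.
v = Vmax,app·[S]/(Km,app + [S]) = 12.3 × 0.524/(1.27 + 0.524) = 3.59 μM/s.

3.59 μM/s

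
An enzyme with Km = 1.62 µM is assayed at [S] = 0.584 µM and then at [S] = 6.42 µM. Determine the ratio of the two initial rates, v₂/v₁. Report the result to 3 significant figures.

The fractional saturations are [S]/(Km+[S]) = 0.584/2.204 = 0.2650 and 6.42/8.040 = 0.7985.
v₂/v₁ is just their ratio: 0.7985/0.2650 = 3.01.

3.01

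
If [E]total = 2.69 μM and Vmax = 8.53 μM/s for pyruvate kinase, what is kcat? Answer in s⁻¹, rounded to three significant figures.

3.17 s⁻¹

kcat = Vmax/[E]total = 8.53 μM/s / 2.69 μM = 3.17 s⁻¹.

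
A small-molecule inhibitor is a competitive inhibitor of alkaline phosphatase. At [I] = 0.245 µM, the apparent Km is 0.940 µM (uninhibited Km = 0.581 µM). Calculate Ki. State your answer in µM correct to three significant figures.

0.397 µM

Competitive: Km,app = α·Km with α = 1 + [I]/Ki.
α = Km,app/Km = 0.940/0.581 = 1.618.
Since α = 1 + [I]/Ki, [I]/Ki = 1.618 − 1 = 0.6179 and Ki = 0.245/0.6179 = 0.397 µM.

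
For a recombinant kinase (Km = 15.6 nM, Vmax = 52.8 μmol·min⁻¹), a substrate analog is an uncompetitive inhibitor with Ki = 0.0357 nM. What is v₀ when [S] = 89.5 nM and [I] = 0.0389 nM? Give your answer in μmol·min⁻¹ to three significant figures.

With α = 1 + [I]/Ki = 1 + 0.0389/0.0357 = 2.090, the uncompetitive rate law is v = (Vmax/α)·[S] / (Km/α + [S]).
v = (52.8/2.090)×89.5 / (15.6/2.090 + 89.5) = 2261/96.97 = 23.3 μmol·min⁻¹.

23.3 μmol·min⁻¹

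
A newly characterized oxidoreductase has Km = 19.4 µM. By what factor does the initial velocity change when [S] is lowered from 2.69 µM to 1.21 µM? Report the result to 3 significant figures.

Since Vmax cancels, v₂/v₁ = [S]₂(Km+[S]₁) / [S]₁(Km+[S]₂).
= 1.21×(19.4+2.69) / (2.69×(19.4+1.21)) = 26.73/55.44 = 0.482.

0.482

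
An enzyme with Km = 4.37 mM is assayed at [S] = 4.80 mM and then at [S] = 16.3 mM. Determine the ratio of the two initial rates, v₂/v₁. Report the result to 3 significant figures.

1.51

The fractional saturations are [S]/(Km+[S]) = 4.80/9.170 = 0.5234 and 16.3/20.67 = 0.7886.
v₂/v₁ is just their ratio: 0.7886/0.5234 = 1.51.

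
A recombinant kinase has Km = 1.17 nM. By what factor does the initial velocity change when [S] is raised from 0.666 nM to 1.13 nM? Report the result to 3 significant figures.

1.35

Since Vmax cancels, v₂/v₁ = [S]₂(Km+[S]₁) / [S]₁(Km+[S]₂).
= 1.13×(1.17+0.666) / (0.666×(1.17+1.13)) = 2.075/1.532 = 1.35.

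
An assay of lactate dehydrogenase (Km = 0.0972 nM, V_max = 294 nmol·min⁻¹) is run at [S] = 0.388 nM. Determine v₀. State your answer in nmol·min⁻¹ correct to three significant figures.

[S]/(Km+[S]) = 0.388/0.4852 = 0.7997, the fractional saturation.
v = 0.7997 × Vmax = 0.7997 × 294 = 235 nmol·min⁻¹.

235 nmol·min⁻¹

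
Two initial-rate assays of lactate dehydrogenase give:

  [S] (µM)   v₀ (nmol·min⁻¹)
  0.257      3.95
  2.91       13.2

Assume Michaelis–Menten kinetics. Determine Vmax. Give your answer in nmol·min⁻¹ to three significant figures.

17.1 nmol·min⁻¹

In reciprocal form, 1/v = (Km/Vmax)·(1/[S]) + 1/Vmax. The two points give (1/[S], 1/v) = (3.891, 0.2532) and (0.3436, 0.07576).
Slope = (0.2532 − 0.07576)/(3.891 − 0.3436) = 0.05001; intercept = 0.2532 − 0.05001×3.891 = 0.05857.
Vmax = 1/intercept = 17.1 nmol·min⁻¹; Km = slope × Vmax = 0.05001 × 17.1 = 0.854 µM.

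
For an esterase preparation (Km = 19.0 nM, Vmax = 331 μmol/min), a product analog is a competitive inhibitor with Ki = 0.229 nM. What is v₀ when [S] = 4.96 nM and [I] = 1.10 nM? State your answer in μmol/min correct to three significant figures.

α = 1 + [I]/Ki = 1 + 1.10/0.229 = 5.803.
For a competitive inhibitor, Vmax is unchanged and the apparent Km becomes α·Km: Km,app = 110 nM, Vmax,app = 331 μmol/min.
v = Vmax,app·[S]/(Km,app + [S]) = 331 × 4.96/(110 + 4.96) = 14.2 μmol/min.

14.2 μmol/min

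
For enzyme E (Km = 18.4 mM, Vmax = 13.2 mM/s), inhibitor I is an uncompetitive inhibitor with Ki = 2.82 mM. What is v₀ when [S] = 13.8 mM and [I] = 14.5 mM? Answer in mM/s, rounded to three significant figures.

1.77 mM/s

With α = 1 + [I]/Ki = 1 + 14.5/2.82 = 6.142, the uncompetitive rate law is v = (Vmax/α)·[S] / (Km/α + [S]).
v = (13.2/6.142)×13.8 / (18.4/6.142 + 13.8) = 29.66/16.80 = 1.77 mM/s.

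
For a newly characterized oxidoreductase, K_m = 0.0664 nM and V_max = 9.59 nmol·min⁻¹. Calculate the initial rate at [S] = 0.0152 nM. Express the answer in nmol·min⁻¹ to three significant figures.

1.79 nmol·min⁻¹

[S]/(Km+[S]) = 0.0152/0.08160 = 0.1863, the fractional saturation.
v = 0.1863 × Vmax = 0.1863 × 9.59 = 1.79 nmol·min⁻¹.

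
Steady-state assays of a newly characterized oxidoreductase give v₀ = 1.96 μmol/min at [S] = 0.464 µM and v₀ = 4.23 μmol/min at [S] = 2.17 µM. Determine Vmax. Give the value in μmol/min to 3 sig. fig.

6.18 μmol/min

From v = Vmax[S]/(Km+[S]), each point gives Vmax = v(Km+[S])/[S].
Equating: 1.96(Km+0.464)/0.464 = 4.23(Km+2.17)/2.17.
4.224·Km + 1.96 = 1.949·Km + 4.23, so (4.224 − 1.949)·Km = 4.23 − 1.96.
Km = 2.270/2.275 = 0.998 µM; then Vmax = 1.96(0.998+0.464)/0.464 = 6.18 μmol/min.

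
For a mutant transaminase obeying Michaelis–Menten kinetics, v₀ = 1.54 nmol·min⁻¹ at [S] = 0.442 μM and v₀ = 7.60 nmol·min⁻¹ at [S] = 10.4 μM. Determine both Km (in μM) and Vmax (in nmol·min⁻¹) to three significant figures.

Km = 2.20 μM; Vmax = 9.21 nmol·min⁻¹

From v = Vmax[S]/(Km+[S]), each point gives Vmax = v(Km+[S])/[S].
Equating: 1.54(Km+0.442)/0.442 = 7.60(Km+10.4)/10.4.
3.484·Km + 1.54 = 0.7308·Km + 7.60, so (3.484 − 0.7308)·Km = 7.60 − 1.54.
Km = 6.060/2.753 = 2.20 μM; then Vmax = 1.54(2.20+0.442)/0.442 = 9.21 nmol·min⁻¹.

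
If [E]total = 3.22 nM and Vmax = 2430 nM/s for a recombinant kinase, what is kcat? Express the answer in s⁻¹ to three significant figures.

755 s⁻¹

kcat = Vmax/[E]total = 2430 nM/s / 3.22 nM = 755 s⁻¹.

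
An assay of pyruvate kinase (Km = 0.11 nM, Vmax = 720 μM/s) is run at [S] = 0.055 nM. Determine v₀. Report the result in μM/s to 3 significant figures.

240 μM/s

v = Vmax·[S]/(Km + [S]) = 720 × 0.055 / (0.11 + 0.055)
  = 39.60 / 0.1650 = 240 μM/s.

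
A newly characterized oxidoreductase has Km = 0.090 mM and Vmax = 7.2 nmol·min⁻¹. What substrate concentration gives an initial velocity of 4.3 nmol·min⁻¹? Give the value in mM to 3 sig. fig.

Rearranging v = Vmax[S]/(Km+[S]) gives [S] = Km·v/(Vmax − v).
[S] = 0.090 × 4.3 / (7.2 − 4.3) = 0.3870/2.900 = 0.133 mM.

0.133 mM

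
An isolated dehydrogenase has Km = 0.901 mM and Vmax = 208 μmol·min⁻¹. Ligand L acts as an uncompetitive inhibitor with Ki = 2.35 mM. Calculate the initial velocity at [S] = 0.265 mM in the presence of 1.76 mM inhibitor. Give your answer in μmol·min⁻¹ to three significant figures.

α = 1 + [I]/Ki = 1 + 1.76/2.35 = 1.749.
For an uncompetitive inhibitor, both parameters are divided by α, giving Vmax/α and Km/α: Km,app = 0.515 mM, Vmax,app = 119 μmol·min⁻¹.
v = Vmax,app·[S]/(Km,app + [S]) = 119 × 0.265/(0.515 + 0.265) = 40.4 μmol·min⁻¹.

40.4 μmol·min⁻¹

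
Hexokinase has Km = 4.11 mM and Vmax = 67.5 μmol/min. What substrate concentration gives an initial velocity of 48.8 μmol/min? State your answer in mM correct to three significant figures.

10.7 mM

Rearranging v = Vmax[S]/(Km+[S]) gives [S] = Km·v/(Vmax − v).
[S] = 4.11 × 48.8 / (67.5 − 48.8) = 200.6/18.70 = 10.7 mM.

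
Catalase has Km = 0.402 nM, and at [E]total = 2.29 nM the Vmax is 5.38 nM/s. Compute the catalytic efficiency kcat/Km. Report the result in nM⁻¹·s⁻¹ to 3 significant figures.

5.84 nM⁻¹·s⁻¹

kcat = Vmax/[E]total = 5.38/2.29 = 2.35 s⁻¹.
kcat/Km = 2.35/0.402 = 5.84 nM⁻¹·s⁻¹.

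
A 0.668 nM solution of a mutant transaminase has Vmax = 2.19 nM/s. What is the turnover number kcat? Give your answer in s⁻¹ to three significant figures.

kcat = Vmax/[E]total = 2.19 nM/s / 0.668 nM = 3.28 s⁻¹.

3.28 s⁻¹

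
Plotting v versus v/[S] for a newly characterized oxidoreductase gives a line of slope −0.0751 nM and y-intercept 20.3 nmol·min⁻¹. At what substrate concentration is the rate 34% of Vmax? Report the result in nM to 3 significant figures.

The Eadie–Hofstee slope gives Km = 0.0751 nM (slope = −Km).
v/Vmax = [S]/(Km+[S]) = 0.34 ⇒ [S] = Km·0.34/(1−0.34) = 0.0751 × 0.5152 = 0.0387 nM.

0.0387 nM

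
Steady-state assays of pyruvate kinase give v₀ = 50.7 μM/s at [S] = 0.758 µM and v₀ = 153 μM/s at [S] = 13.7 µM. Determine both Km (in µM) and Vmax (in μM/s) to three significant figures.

Km = 1.84 µM; Vmax = 174 μM/s

In reciprocal form, 1/v = (Km/Vmax)·(1/[S]) + 1/Vmax. The two points give (1/[S], 1/v) = (1.319, 0.01972) and (0.07299, 0.006536).
Slope = (0.01972 − 0.006536)/(1.319 − 0.07299) = 0.01058; intercept = 0.01972 − 0.01058×1.319 = 0.005764.
Vmax = 1/intercept = 174 μM/s; Km = slope × Vmax = 0.01058 × 174 = 1.84 µM.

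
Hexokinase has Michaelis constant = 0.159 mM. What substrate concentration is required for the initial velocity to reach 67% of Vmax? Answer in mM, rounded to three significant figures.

v/Vmax = [S]/(Km+[S]) = 0.67, so [S] = Km·0.67/(1 − 0.67) = 0.159 × 2.030.
[S] = 0.323 mM.

0.323 mM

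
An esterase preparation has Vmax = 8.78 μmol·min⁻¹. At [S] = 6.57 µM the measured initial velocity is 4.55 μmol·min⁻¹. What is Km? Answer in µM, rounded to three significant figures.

From v = Vmax[S]/(Km+[S]), Km = [S](Vmax − v)/v.
Km = 6.57 × (8.78 − 4.55) / 4.55 = 27.79/4.55 = 6.11 µM.

6.11 µM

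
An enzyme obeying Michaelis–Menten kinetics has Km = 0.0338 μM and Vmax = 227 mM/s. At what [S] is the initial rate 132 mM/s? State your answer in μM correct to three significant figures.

0.0470 μM

Rearranging v = Vmax[S]/(Km+[S]) gives [S] = Km·v/(Vmax − v).
[S] = 0.0338 × 132 / (227 − 132) = 4.462/95.00 = 0.0470 μM.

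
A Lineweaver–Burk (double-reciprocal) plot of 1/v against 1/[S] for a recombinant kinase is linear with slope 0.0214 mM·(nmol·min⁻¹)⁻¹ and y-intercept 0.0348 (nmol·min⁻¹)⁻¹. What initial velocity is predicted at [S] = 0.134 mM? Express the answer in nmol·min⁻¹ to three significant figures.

The y-intercept is 1/Vmax, so Vmax = 1/0.0348 = 28.7 nmol·min⁻¹.
The slope is Km/Vmax, so Km = 0.0214 × 28.7 = 0.615 mM.
Then v = 28.7 × 0.134/(0.615 + 0.134) = 5.14 nmol·min⁻¹.

5.14 nmol·min⁻¹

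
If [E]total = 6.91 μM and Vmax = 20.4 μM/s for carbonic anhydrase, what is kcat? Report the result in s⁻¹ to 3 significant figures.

kcat = Vmax/[E]total = 20.4 μM/s / 6.91 μM = 2.95 s⁻¹.

2.95 s⁻¹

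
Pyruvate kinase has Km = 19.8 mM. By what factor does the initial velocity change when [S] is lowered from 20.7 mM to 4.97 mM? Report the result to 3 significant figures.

0.393

The fractional saturations are [S]/(Km+[S]) = 20.7/40.50 = 0.5111 and 4.97/24.77 = 0.2006.
v₂/v₁ is just their ratio: 0.2006/0.5111 = 0.393.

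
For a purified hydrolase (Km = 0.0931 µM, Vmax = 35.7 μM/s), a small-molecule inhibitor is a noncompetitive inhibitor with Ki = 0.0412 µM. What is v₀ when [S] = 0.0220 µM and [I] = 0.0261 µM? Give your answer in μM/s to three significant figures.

α = 1 + [I]/Ki = 1 + 0.0261/0.0412 = 1.633.
For a noncompetitive inhibitor, Vmax is reduced to Vmax/α while Km is unchanged: Km,app = 0.0931 µM, Vmax,app = 21.9 μM/s.
v = Vmax,app·[S]/(Km,app + [S]) = 21.9 × 0.0220/(0.0931 + 0.0220) = 4.18 μM/s.

4.18 μM/s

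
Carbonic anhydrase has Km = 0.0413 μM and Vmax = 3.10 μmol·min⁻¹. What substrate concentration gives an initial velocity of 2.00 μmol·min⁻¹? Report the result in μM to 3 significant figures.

Rearranging v = Vmax[S]/(Km+[S]) gives [S] = Km·v/(Vmax − v).
[S] = 0.0413 × 2.00 / (3.10 − 2.00) = 0.08260/1.100 = 0.0751 μM.

0.0751 μM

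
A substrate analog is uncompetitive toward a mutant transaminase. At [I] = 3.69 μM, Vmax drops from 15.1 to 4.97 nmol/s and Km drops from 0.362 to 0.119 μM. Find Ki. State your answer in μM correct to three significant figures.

Uncompetitive: Vmax,app = Vmax/α (and Km,app = Km/α) with α = 1 + [I]/Ki.
α = Vmax/Vmax,app = 15.1/4.97 = 3.038.
Since α = 1 + [I]/Ki, [I]/Ki = 3.038 − 1 = 2.038 and Ki = 3.69/2.038 = 1.81 μM.

1.81 μM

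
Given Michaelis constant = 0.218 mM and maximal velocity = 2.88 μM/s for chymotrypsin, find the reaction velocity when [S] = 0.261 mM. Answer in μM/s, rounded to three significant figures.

v = Vmax·[S]/(Km + [S]) = 2.88 × 0.261 / (0.218 + 0.261)
  = 0.7517 / 0.4790 = 1.57 μM/s.

1.57 μM/s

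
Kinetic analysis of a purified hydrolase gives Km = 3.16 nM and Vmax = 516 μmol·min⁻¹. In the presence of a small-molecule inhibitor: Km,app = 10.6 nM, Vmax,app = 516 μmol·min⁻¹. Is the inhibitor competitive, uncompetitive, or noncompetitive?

competitive

Km increases (3.16 → 10.6 nM) while Vmax is unchanged — the hallmark of competitive inhibition.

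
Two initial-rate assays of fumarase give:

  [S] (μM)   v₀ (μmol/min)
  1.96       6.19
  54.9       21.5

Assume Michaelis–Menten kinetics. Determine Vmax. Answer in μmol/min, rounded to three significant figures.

23.7 μmol/min

From v = Vmax[S]/(Km+[S]), each point gives Vmax = v(Km+[S])/[S].
Equating: 6.19(Km+1.96)/1.96 = 21.5(Km+54.9)/54.9.
3.158·Km + 6.19 = 0.3916·Km + 21.5, so (3.158 − 0.3916)·Km = 21.5 − 6.19.
Km = 15.31/2.767 = 5.53 μM; then Vmax = 6.19(5.53+1.96)/1.96 = 23.7 μmol/min.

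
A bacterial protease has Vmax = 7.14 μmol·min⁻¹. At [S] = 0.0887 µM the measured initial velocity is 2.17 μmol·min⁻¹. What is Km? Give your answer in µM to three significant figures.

0.203 µM

v/Vmax = 2.17/7.14 = 0.3039 = [S]/(Km+[S]).
So Km + [S] = [S]/0.3039 = 0.2919 µM, giving Km = 0.2919 − 0.0887 = 0.203 µM.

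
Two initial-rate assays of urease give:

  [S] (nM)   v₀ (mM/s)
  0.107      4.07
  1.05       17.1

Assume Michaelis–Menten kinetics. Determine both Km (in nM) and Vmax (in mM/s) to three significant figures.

Km = 0.599 nM; Vmax = 26.9 mM/s

In reciprocal form, 1/v = (Km/Vmax)·(1/[S]) + 1/Vmax. The two points give (1/[S], 1/v) = (9.346, 0.2457) and (0.9524, 0.05848).
Slope = (0.2457 − 0.05848)/(9.346 − 0.9524) = 0.02231; intercept = 0.2457 − 0.02231×9.346 = 0.03724.
Vmax = 1/intercept = 26.9 mM/s; Km = slope × Vmax = 0.02231 × 26.9 = 0.599 nM.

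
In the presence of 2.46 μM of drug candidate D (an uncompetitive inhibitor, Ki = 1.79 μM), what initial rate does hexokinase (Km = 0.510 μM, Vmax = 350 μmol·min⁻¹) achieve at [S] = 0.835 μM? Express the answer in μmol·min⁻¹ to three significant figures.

With α = 1 + [I]/Ki = 1 + 2.46/1.79 = 2.374, the uncompetitive rate law is v = (Vmax/α)·[S] / (Km/α + [S]).
v = (350/2.374)×0.835 / (0.510/2.374 + 0.835) = 123.1/1.050 = 117 μmol·min⁻¹.

117 μmol·min⁻¹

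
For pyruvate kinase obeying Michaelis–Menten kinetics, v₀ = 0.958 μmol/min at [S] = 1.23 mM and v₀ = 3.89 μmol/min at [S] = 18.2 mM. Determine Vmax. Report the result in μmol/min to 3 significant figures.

From v = Vmax[S]/(Km+[S]), each point gives Vmax = v(Km+[S])/[S].
Equating: 0.958(Km+1.23)/1.23 = 3.89(Km+18.2)/18.2.
0.7789·Km + 0.958 = 0.2137·Km + 3.89, so (0.7789 − 0.2137)·Km = 3.89 − 0.958.
Km = 2.932/0.5651 = 5.19 mM; then Vmax = 0.958(5.19+1.23)/1.23 = 5.00 μmol/min.

5.00 μmol/min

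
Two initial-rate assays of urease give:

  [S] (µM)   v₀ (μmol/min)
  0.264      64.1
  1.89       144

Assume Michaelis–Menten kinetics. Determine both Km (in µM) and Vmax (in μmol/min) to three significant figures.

In reciprocal form, 1/v = (Km/Vmax)·(1/[S]) + 1/Vmax. The two points give (1/[S], 1/v) = (3.788, 0.01560) and (0.5291, 0.006944).
Slope = (0.01560 − 0.006944)/(3.788 − 0.5291) = 0.002656; intercept = 0.01560 − 0.002656×3.788 = 0.005539.
Vmax = 1/intercept = 181 μmol/min; Km = slope × Vmax = 0.002656 × 181 = 0.480 µM.

Km = 0.480 µM; Vmax = 181 μmol/min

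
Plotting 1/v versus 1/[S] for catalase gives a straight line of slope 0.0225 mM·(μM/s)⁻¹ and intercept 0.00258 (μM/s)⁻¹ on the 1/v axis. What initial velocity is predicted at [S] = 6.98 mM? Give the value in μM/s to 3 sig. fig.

The y-intercept is 1/Vmax, so Vmax = 1/0.00258 = 388 μM/s.
The slope is Km/Vmax, so Km = 0.0225 × 388 = 8.72 mM.
Then v = 388 × 6.98/(8.72 + 6.98) = 172 μM/s.

172 μM/s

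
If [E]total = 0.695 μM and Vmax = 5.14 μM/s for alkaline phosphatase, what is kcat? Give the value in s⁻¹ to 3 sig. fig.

kcat = Vmax/[E]total = 5.14 μM/s / 0.695 μM = 7.40 s⁻¹.

7.40 s⁻¹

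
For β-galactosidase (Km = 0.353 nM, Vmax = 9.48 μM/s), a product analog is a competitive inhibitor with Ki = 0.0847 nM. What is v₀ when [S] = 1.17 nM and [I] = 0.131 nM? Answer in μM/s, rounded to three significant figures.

α = 1 + [I]/Ki = 1 + 0.131/0.0847 = 2.547.
For a competitive inhibitor, Vmax is unchanged and the apparent Km becomes α·Km: Km,app = 0.899 nM, Vmax,app = 9.48 μM/s.
v = Vmax,app·[S]/(Km,app + [S]) = 9.48 × 1.17/(0.899 + 1.17) = 5.36 μM/s.

5.36 μM/s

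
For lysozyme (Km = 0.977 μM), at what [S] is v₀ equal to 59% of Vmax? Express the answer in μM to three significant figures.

v/Vmax = [S]/(Km+[S]) = 0.59, so [S] = Km·0.59/(1 − 0.59) = 0.977 × 1.439.
[S] = 1.41 μM.

1.41 μM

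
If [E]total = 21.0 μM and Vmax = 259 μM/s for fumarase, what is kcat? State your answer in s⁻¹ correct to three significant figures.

kcat = Vmax/[E]total = 259 μM/s / 21.0 μM = 12.3 s⁻¹.

12.3 s⁻¹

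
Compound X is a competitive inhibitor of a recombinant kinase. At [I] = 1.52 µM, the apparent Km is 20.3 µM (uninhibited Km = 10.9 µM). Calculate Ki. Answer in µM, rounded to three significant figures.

1.76 µM

Competitive: Km,app = α·Km with α = 1 + [I]/Ki.
α = Km,app/Km = 20.3/10.9 = 1.862.
Since α = 1 + [I]/Ki, [I]/Ki = 1.862 − 1 = 0.8624 and Ki = 1.52/0.8624 = 1.76 µM.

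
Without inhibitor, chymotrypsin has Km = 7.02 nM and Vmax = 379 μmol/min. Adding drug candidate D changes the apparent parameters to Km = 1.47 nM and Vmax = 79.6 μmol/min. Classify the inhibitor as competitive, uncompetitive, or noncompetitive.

uncompetitive

Both Km and Vmax decrease by the same factor (~4.76-fold) — characteristic of uncompetitive inhibition.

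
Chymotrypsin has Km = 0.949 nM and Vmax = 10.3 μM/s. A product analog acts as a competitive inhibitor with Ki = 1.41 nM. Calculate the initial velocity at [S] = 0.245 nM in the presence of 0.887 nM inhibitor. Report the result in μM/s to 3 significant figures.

With α = 1 + [I]/Ki = 1 + 0.887/1.41 = 1.629, the competitive rate law is v = Vmax[S] / (αKm + [S]).
v = 10.3×0.245 / (1.629×0.949 + 0.245) = 2.524/1.791 = 1.41 μM/s.

1.41 μM/s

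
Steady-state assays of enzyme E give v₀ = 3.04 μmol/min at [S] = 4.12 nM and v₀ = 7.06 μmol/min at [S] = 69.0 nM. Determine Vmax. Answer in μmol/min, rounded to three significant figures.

7.71 μmol/min

In reciprocal form, 1/v = (Km/Vmax)·(1/[S]) + 1/Vmax. The two points give (1/[S], 1/v) = (0.2427, 0.3289) and (0.01449, 0.1416).
Slope = (0.3289 − 0.1416)/(0.2427 − 0.01449) = 0.8207; intercept = 0.3289 − 0.8207×0.2427 = 0.1297.
Vmax = 1/intercept = 7.71 μmol/min; Km = slope × Vmax = 0.8207 × 7.71 = 6.33 nM.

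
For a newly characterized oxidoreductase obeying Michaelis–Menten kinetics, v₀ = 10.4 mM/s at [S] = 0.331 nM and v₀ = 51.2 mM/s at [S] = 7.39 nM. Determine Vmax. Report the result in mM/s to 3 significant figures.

62.7 mM/s

From v = Vmax[S]/(Km+[S]), each point gives Vmax = v(Km+[S])/[S].
Equating: 10.4(Km+0.331)/0.331 = 51.2(Km+7.39)/7.39.
31.42·Km + 10.4 = 6.928·Km + 51.2, so (31.42 − 6.928)·Km = 51.2 − 10.4.
Km = 40.80/24.49 = 1.67 nM; then Vmax = 10.4(1.67+0.331)/0.331 = 62.7 mM/s.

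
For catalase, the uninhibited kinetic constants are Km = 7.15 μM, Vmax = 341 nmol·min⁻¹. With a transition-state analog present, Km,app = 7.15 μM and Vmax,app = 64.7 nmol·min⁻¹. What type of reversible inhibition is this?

Vmax decreases (341 → 64.7 nmol·min⁻¹) while Km is unchanged — pure noncompetitive inhibition.

noncompetitive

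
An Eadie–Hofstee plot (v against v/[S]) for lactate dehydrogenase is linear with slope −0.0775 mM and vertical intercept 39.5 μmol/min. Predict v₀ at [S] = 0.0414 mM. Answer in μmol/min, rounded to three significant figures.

13.8 μmol/min

In the Eadie–Hofstee form v = Vmax − Km·(v/[S]), the slope is −Km and the intercept is Vmax, so Km = 0.0775 mM and Vmax = 39.5 μmol/min.
v = 39.5 × 0.0414/(0.0775 + 0.0414) = 13.8 μmol/min.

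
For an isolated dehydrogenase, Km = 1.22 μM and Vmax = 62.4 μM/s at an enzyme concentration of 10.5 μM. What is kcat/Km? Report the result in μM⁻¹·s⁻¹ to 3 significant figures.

kcat = Vmax/[E]total = 62.4/10.5 = 5.94 s⁻¹.
kcat/Km = 5.94/1.22 = 4.87 μM⁻¹·s⁻¹.

4.87 μM⁻¹·s⁻¹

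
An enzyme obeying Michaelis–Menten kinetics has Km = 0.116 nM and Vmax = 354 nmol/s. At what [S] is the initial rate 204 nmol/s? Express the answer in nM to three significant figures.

0.158 nM

Rearranging v = Vmax[S]/(Km+[S]) gives [S] = Km·v/(Vmax − v).
[S] = 0.116 × 204 / (354 − 204) = 23.66/150.0 = 0.158 nM.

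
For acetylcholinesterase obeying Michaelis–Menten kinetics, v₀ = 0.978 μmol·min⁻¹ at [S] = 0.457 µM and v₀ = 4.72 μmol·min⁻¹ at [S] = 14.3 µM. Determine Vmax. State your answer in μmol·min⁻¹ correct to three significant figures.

From v = Vmax[S]/(Km+[S]), each point gives Vmax = v(Km+[S])/[S].
Equating: 0.978(Km+0.457)/0.457 = 4.72(Km+14.3)/14.3.
2.140·Km + 0.978 = 0.3301·Km + 4.72, so (2.140 − 0.3301)·Km = 4.72 − 0.978.
Km = 3.742/1.810 = 2.07 µM; then Vmax = 0.978(2.07+0.457)/0.457 = 5.40 μmol·min⁻¹.

5.40 μmol·min⁻¹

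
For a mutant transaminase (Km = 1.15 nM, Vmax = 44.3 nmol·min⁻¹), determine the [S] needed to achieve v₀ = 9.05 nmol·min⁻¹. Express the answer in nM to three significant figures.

The required fractional saturation is v/Vmax = 9.05/44.3 = 0.2043.
Then [S]/(Km+[S]) = 0.2043 ⇒ [S] = 1.15 × 0.2043/(1 − 0.2043) = 0.295 nM.

0.295 nM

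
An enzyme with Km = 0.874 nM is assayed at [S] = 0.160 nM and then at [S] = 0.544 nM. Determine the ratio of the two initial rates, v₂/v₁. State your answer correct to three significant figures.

The fractional saturations are [S]/(Km+[S]) = 0.160/1.034 = 0.1547 and 0.544/1.418 = 0.3836.
v₂/v₁ is just their ratio: 0.3836/0.1547 = 2.48.

2.48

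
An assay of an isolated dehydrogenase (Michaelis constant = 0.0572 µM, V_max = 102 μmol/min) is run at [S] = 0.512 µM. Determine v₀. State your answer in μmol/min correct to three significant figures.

91.7 μmol/min

[S]/(Km+[S]) = 0.512/0.5692 = 0.8995, the fractional saturation.
v = 0.8995 × Vmax = 0.8995 × 102 = 91.7 μmol/min.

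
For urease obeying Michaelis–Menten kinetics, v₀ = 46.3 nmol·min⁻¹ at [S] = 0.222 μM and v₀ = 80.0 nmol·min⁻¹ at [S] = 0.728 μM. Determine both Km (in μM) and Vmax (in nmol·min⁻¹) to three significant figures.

Km = 0.342 μM; Vmax = 118 nmol·min⁻¹

From v = Vmax[S]/(Km+[S]), each point gives Vmax = v(Km+[S])/[S].
Equating: 46.3(Km+0.222)/0.222 = 80.0(Km+0.728)/0.728.
208.6·Km + 46.3 = 109.9·Km + 80.0, so (208.6 − 109.9)·Km = 80.0 − 46.3.
Km = 33.70/98.67 = 0.342 μM; then Vmax = 46.3(0.342+0.222)/0.222 = 118 nmol·min⁻¹.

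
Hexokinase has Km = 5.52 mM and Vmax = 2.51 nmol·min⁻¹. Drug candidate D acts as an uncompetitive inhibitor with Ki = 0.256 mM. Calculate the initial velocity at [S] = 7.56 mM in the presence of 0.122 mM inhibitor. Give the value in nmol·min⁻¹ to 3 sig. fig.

With α = 1 + [I]/Ki = 1 + 0.122/0.256 = 1.477, the uncompetitive rate law is v = (Vmax/α)·[S] / (Km/α + [S]).
v = (2.51/1.477)×7.56 / (5.52/1.477 + 7.56) = 12.85/11.30 = 1.14 nmol·min⁻¹.

1.14 nmol·min⁻¹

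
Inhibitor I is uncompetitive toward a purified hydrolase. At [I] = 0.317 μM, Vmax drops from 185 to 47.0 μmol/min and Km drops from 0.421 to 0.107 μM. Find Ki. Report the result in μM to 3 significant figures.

Uncompetitive: Vmax,app = Vmax/α (and Km,app = Km/α) with α = 1 + [I]/Ki.
α = Vmax/Vmax,app = 185/47.0 = 3.936.
Since α = 1 + [I]/Ki, [I]/Ki = 3.936 − 1 = 2.936 and Ki = 0.317/2.936 = 0.108 μM.

0.108 μM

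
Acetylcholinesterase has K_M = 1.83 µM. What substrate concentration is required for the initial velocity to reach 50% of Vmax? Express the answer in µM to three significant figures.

v/Vmax = [S]/(Km+[S]) = 0.5, so [S] = Km·0.5/(1 − 0.5) = 1.83 × 1.000.
[S] = 1.83 µM.

1.83 µM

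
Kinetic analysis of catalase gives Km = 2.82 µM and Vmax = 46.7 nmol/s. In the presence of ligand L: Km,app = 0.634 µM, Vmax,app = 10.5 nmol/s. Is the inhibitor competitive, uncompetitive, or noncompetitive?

uncompetitive

Both Km and Vmax decrease by the same factor (~4.45-fold) — characteristic of uncompetitive inhibition.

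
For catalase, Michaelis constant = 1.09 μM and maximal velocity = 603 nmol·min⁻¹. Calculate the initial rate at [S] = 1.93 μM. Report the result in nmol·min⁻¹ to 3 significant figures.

385 nmol·min⁻¹

[S]/(Km+[S]) = 1.93/3.020 = 0.6391, the fractional saturation.
v = 0.6391 × Vmax = 0.6391 × 603 = 385 nmol·min⁻¹.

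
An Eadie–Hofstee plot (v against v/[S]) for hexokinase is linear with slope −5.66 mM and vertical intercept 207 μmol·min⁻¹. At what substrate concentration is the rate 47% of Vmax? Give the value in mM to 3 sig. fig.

The Eadie–Hofstee slope gives Km = 5.66 mM (slope = −Km).
v/Vmax = [S]/(Km+[S]) = 0.47 ⇒ [S] = Km·0.47/(1−0.47) = 5.66 × 0.8868 = 5.02 mM.

5.02 mM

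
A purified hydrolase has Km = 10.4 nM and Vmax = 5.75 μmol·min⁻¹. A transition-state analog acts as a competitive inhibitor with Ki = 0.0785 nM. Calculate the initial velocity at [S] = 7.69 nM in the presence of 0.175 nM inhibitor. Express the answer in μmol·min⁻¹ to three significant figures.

With α = 1 + [I]/Ki = 1 + 0.175/0.0785 = 3.229, the competitive rate law is v = Vmax[S] / (αKm + [S]).
v = 5.75×7.69 / (3.229×10.4 + 7.69) = 44.22/41.27 = 1.07 μmol·min⁻¹.

1.07 μmol·min⁻¹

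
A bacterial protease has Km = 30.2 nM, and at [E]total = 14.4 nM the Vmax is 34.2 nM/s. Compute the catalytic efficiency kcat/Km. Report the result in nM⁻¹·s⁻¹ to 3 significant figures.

0.0786 nM⁻¹·s⁻¹

kcat = Vmax/[E]total = 34.2/14.4 = 2.38 s⁻¹.
kcat/Km = 2.38/30.2 = 0.0786 nM⁻¹·s⁻¹.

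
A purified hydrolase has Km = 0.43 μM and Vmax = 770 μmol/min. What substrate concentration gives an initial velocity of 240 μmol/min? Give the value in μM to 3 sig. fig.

The required fractional saturation is v/Vmax = 240/770 = 0.3117.
Then [S]/(Km+[S]) = 0.3117 ⇒ [S] = 0.43 × 0.3117/(1 − 0.3117) = 0.195 μM.

0.195 μM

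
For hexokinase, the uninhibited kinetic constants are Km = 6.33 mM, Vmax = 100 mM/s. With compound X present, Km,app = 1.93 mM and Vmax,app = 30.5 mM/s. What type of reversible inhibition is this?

uncompetitive

Both Km and Vmax decrease by the same factor (~3.28-fold) — characteristic of uncompetitive inhibition.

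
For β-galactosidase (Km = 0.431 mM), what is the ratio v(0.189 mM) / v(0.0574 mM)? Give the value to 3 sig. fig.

2.59

The fractional saturations are [S]/(Km+[S]) = 0.0574/0.4884 = 0.1175 and 0.189/0.6200 = 0.3048.
v₂/v₁ is just their ratio: 0.3048/0.1175 = 2.59.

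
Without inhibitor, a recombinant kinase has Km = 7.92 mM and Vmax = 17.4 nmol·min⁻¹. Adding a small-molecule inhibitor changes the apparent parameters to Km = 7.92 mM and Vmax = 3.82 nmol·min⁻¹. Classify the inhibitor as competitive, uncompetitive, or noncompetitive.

Vmax decreases (17.4 → 3.82 nmol·min⁻¹) while Km is unchanged — pure noncompetitive inhibition.

noncompetitive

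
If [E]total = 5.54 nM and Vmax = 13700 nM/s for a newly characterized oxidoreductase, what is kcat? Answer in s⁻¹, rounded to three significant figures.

kcat = Vmax/[E]total = 13700 nM/s / 5.54 nM = 2470 s⁻¹.

2470 s⁻¹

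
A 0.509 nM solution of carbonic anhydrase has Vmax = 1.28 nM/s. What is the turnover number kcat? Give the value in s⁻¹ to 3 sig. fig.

kcat = Vmax/[E]total = 1.28 nM/s / 0.509 nM = 2.51 s⁻¹.

2.51 s⁻¹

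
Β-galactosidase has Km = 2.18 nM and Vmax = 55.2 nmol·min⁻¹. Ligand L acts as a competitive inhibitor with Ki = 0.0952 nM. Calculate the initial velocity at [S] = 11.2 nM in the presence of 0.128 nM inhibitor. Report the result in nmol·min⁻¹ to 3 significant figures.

With α = 1 + [I]/Ki = 1 + 0.128/0.0952 = 2.345, the competitive rate law is v = Vmax[S] / (αKm + [S]).
v = 55.2×11.2 / (2.345×2.18 + 11.2) = 618.2/16.31 = 37.9 nmol·min⁻¹.

37.9 nmol·min⁻¹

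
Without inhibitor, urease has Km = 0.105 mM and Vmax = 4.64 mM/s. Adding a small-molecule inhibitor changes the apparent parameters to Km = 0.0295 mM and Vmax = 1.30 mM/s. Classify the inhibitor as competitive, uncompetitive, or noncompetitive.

Both Km and Vmax decrease by the same factor (~3.56-fold) — characteristic of uncompetitive inhibition.

uncompetitive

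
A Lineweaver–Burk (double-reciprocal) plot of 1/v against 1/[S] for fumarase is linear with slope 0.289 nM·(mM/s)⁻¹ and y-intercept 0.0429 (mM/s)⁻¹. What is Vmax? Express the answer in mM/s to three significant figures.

The y-intercept of a Lineweaver–Burk plot equals 1/Vmax, so Vmax = 1/0.0429 = 23.3 mM/s.

23.3 mM/s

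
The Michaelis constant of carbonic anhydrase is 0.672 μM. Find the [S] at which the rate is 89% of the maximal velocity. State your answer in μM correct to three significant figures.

5.44 μM

v/Vmax = [S]/(Km+[S]) = 0.89, so [S] = Km·0.89/(1 − 0.89) = 0.672 × 8.091.
[S] = 5.44 μM.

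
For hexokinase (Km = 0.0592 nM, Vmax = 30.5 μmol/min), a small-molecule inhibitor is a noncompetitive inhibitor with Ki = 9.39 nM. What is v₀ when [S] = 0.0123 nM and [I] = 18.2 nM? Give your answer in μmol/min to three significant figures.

1.79 μmol/min

α = 1 + [I]/Ki = 1 + 18.2/9.39 = 2.938.
For a noncompetitive inhibitor, Vmax is reduced to Vmax/α while Km is unchanged: Km,app = 0.0592 nM, Vmax,app = 10.4 μmol/min.
v = Vmax,app·[S]/(Km,app + [S]) = 10.4 × 0.0123/(0.0592 + 0.0123) = 1.79 μmol/min.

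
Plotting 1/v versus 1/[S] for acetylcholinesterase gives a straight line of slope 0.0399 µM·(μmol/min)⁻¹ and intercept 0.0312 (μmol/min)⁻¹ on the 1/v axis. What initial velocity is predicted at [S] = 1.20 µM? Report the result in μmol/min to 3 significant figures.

The y-intercept is 1/Vmax, so Vmax = 1/0.0312 = 32.1 μmol/min.
The slope is Km/Vmax, so Km = 0.0399 × 32.1 = 1.28 µM.
Then v = 32.1 × 1.20/(1.28 + 1.20) = 15.5 μmol/min.

15.5 μmol/min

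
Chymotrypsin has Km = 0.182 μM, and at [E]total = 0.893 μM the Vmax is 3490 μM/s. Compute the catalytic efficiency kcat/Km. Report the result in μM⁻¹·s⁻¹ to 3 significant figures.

21500 μM⁻¹·s⁻¹

kcat = Vmax/[E]total = 3490/0.893 = 3910 s⁻¹.
kcat/Km = 3910/0.182 = 21500 μM⁻¹·s⁻¹.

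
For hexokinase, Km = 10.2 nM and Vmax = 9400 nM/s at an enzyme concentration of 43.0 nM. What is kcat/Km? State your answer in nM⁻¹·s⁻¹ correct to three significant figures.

21.4 nM⁻¹·s⁻¹

kcat = Vmax/[E]total = 9400/43.0 = 219 s⁻¹.
kcat/Km = 219/10.2 = 21.4 nM⁻¹·s⁻¹.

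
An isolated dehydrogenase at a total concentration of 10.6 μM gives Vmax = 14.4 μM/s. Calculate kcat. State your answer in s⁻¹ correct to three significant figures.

kcat = Vmax/[E]total = 14.4 μM/s / 10.6 μM = 1.36 s⁻¹.

1.36 s⁻¹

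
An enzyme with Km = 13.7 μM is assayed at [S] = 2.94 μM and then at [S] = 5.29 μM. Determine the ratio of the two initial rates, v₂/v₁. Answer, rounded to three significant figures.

1.58

The fractional saturations are [S]/(Km+[S]) = 2.94/16.64 = 0.1767 and 5.29/18.99 = 0.2786.
v₂/v₁ is just their ratio: 0.2786/0.1767 = 1.58.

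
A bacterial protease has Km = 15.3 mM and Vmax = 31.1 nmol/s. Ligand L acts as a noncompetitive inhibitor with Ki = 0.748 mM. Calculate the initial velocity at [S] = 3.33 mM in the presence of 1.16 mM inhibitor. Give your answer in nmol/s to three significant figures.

α = 1 + [I]/Ki = 1 + 1.16/0.748 = 2.551.
For a noncompetitive inhibitor, Vmax is reduced to Vmax/α while Km is unchanged: Km,app = 15.3 mM, Vmax,app = 12.2 nmol/s.
v = Vmax,app·[S]/(Km,app + [S]) = 12.2 × 3.33/(15.3 + 3.33) = 2.18 nmol/s.

2.18 nmol/s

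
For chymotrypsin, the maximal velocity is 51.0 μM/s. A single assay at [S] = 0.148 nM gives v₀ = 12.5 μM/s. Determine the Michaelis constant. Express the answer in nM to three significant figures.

0.456 nM

From v = Vmax[S]/(Km+[S]), Km = [S](Vmax − v)/v.
Km = 0.148 × (51.0 − 12.5) / 12.5 = 5.698/12.5 = 0.456 nM.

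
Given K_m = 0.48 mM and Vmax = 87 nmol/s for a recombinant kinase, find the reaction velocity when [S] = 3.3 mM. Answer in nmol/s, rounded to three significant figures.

[S]/(Km+[S]) = 3.3/3.780 = 0.8730, the fractional saturation.
v = 0.8730 × Vmax = 0.8730 × 87 = 76.0 nmol/s.

76.0 nmol/s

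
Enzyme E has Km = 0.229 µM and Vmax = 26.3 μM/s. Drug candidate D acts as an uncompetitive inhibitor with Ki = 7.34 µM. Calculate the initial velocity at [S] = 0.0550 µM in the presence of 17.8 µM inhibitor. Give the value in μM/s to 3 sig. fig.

With α = 1 + [I]/Ki = 1 + 17.8/7.34 = 3.425, the uncompetitive rate law is v = (Vmax/α)·[S] / (Km/α + [S]).
v = (26.3/3.425)×0.0550 / (0.229/3.425 + 0.0550) = 0.4223/0.1219 = 3.47 μM/s.

3.47 μM/s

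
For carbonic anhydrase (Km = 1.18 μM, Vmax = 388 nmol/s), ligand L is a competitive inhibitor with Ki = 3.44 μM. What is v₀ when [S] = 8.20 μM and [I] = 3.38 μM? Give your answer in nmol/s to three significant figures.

302 nmol/s

α = 1 + [I]/Ki = 1 + 3.38/3.44 = 1.983.
For a competitive inhibitor, Vmax is unchanged and the apparent Km becomes α·Km: Km,app = 2.34 μM, Vmax,app = 388 nmol/s.
v = Vmax,app·[S]/(Km,app + [S]) = 388 × 8.20/(2.34 + 8.20) = 302 nmol/s.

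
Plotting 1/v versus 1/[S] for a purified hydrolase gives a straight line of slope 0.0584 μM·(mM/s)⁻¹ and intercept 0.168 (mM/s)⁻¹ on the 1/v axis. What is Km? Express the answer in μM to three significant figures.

y-intercept = 1/Vmax ⇒ Vmax = 5.95 mM/s; slope = Km/Vmax ⇒ Km = slope × Vmax.
Km = 0.0584 × 5.95 = 0.348 μM.

0.348 μM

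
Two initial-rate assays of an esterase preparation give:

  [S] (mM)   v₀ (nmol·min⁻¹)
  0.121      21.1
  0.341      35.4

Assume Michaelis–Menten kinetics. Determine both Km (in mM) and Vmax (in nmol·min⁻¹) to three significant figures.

In reciprocal form, 1/v = (Km/Vmax)·(1/[S]) + 1/Vmax. The two points give (1/[S], 1/v) = (8.264, 0.04739) and (2.933, 0.02825).
Slope = (0.04739 − 0.02825)/(8.264 − 2.933) = 0.003591; intercept = 0.04739 − 0.003591×8.264 = 0.01772.
Vmax = 1/intercept = 56.4 nmol·min⁻¹; Km = slope × Vmax = 0.003591 × 56.4 = 0.203 mM.

Km = 0.203 mM; Vmax = 56.4 nmol·min⁻¹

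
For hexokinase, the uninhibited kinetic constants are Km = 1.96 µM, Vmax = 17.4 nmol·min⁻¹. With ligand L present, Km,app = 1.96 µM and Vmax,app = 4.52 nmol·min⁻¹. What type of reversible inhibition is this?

Vmax decreases (17.4 → 4.52 nmol·min⁻¹) while Km is unchanged — pure noncompetitive inhibition.

noncompetitive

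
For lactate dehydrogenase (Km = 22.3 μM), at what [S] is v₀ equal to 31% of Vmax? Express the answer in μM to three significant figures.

v/Vmax = [S]/(Km+[S]) = 0.31, so [S] = Km·0.31/(1 − 0.31) = 22.3 × 0.4493.
[S] = 10.0 μM.

10.0 μM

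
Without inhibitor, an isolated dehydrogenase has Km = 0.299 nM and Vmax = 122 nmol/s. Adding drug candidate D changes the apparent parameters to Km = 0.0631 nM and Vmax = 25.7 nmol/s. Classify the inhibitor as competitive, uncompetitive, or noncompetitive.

uncompetitive

Both Km and Vmax decrease by the same factor (~4.74-fold) — characteristic of uncompetitive inhibition.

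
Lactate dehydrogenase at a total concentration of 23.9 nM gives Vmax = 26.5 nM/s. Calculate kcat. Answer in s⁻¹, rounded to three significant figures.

kcat = Vmax/[E]total = 26.5 nM/s / 23.9 nM = 1.11 s⁻¹.

1.11 s⁻¹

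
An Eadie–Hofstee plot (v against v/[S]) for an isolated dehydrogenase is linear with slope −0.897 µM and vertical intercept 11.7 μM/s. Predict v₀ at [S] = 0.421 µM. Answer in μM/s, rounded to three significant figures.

3.74 μM/s

In the Eadie–Hofstee form v = Vmax − Km·(v/[S]), the slope is −Km and the intercept is Vmax, so Km = 0.897 µM and Vmax = 11.7 μM/s.
v = 11.7 × 0.421/(0.897 + 0.421) = 3.74 μM/s.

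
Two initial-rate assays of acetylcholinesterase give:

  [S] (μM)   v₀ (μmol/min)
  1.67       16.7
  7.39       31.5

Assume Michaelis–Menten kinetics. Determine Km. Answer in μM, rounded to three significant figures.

2.58 μM

In reciprocal form, 1/v = (Km/Vmax)·(1/[S]) + 1/Vmax. The two points give (1/[S], 1/v) = (0.5988, 0.05988) and (0.1353, 0.03175).
Slope = (0.05988 − 0.03175)/(0.5988 − 0.1353) = 0.06070; intercept = 0.05988 − 0.06070×0.5988 = 0.02353.
Vmax = 1/intercept = 42.5 μmol/min; Km = slope × Vmax = 0.06070 × 42.5 = 2.58 μM.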